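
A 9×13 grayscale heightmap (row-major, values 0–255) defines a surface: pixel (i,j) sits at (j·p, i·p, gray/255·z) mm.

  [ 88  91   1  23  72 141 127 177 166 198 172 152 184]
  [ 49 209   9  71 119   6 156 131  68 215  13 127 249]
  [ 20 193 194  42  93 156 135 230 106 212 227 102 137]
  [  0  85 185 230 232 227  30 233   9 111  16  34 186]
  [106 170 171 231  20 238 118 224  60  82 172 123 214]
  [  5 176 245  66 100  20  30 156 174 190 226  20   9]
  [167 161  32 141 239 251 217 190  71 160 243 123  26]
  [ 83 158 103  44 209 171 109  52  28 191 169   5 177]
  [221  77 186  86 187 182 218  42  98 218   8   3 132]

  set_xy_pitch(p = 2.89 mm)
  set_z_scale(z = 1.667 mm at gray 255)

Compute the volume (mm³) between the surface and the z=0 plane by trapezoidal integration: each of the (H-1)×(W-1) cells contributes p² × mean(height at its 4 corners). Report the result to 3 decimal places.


height_mm = gray/255 × 1.667; cell vol = 2.89² × mean(4 corners)
unit = 2.89² × 1.667 / (4×255) = 0.01365 mm³ per gray-sum
row 0: Σ corner-gray over 12 cells = 5458  → 74.5014
row 1: Σ corner-gray over 12 cells = 6083  → 83.0327
row 2: Σ corner-gray over 12 cells = 6507  → 88.8202
row 3: Σ corner-gray over 12 cells = 6508  → 88.8339
row 4: Σ corner-gray over 12 cells = 6358  → 86.7864
row 5: Σ corner-gray over 12 cells = 6669  → 91.0315
row 6: Σ corner-gray over 12 cells = 6587  → 89.9122
row 7: Σ corner-gray over 12 cells = 5701  → 77.8184
Σ rows: total corner-gray = 49871  → 680.7367 mm³

680.737


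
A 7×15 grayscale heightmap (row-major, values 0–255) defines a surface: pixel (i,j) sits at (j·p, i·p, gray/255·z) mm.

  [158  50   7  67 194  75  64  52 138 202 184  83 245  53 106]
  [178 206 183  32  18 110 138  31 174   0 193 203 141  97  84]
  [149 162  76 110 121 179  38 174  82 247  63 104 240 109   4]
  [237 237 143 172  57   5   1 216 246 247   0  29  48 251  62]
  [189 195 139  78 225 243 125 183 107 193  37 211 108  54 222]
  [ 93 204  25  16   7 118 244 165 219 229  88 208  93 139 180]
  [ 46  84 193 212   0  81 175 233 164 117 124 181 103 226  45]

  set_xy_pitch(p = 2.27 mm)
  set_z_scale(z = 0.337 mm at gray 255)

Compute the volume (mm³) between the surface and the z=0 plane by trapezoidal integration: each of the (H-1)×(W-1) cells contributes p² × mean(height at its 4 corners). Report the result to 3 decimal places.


height_mm = gray/255 × 0.337; cell vol = 2.27² × mean(4 corners)
unit = 2.27² × 0.337 / (4×255) = 0.00170248 mm³ per gray-sum
row 0: Σ corner-gray over 14 cells = 6406  → 10.9061
row 1: Σ corner-gray over 14 cells = 6877  → 11.7079
row 2: Σ corner-gray over 14 cells = 7166  → 12.2000
row 3: Σ corner-gray over 14 cells = 7810  → 13.2964
row 4: Σ corner-gray over 14 cells = 7990  → 13.6028
row 5: Σ corner-gray over 14 cells = 7660  → 13.0410
Σ rows: total corner-gray = 43909  → 74.7541 mm³

74.754


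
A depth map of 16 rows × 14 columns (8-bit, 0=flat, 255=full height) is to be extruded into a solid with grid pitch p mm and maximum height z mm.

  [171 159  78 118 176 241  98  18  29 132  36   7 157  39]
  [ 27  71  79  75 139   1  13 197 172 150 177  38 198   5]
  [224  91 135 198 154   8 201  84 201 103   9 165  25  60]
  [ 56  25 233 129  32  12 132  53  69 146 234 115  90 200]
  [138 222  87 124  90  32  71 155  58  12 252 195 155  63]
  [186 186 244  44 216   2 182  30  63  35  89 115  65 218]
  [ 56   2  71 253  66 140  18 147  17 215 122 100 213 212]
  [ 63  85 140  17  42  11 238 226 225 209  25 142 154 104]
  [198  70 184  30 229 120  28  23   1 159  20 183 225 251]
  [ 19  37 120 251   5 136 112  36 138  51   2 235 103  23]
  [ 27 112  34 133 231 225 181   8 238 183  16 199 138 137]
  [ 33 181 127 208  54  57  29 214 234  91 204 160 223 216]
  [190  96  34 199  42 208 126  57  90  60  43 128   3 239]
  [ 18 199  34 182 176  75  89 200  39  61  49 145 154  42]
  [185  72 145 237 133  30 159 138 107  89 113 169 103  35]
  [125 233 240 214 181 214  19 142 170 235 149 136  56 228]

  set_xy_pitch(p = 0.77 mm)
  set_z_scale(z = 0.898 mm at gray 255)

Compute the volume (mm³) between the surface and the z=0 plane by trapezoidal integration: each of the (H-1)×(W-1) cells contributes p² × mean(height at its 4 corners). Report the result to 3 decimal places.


height_mm = gray/255 × 0.898; cell vol = 0.77² × mean(4 corners)
unit = 0.77² × 0.898 / (4×255) = 0.000521985 mm³ per gray-sum
row 0: Σ corner-gray over 13 cells = 5360  → 2.7978
row 1: Σ corner-gray over 13 cells = 5684  → 2.9670
row 2: Σ corner-gray over 13 cells = 5828  → 3.0421
row 3: Σ corner-gray over 13 cells = 5903  → 3.0813
row 4: Σ corner-gray over 13 cells = 6053  → 3.1596
row 5: Σ corner-gray over 13 cells = 5942  → 3.1016
row 6: Σ corner-gray over 13 cells = 6191  → 3.2316
row 7: Σ corner-gray over 13 cells = 6188  → 3.2300
row 8: Σ corner-gray over 13 cells = 5487  → 2.8641
row 9: Σ corner-gray over 13 cells = 6054  → 3.1601
row 10: Σ corner-gray over 13 cells = 7373  → 3.8486
row 11: Σ corner-gray over 13 cells = 6414  → 3.3480
row 12: Σ corner-gray over 13 cells = 5467  → 2.8537
row 13: Σ corner-gray over 13 cells = 6076  → 3.1716
row 14: Σ corner-gray over 13 cells = 7541  → 3.9363
Σ rows: total corner-gray = 91561  → 47.7934 mm³

47.793


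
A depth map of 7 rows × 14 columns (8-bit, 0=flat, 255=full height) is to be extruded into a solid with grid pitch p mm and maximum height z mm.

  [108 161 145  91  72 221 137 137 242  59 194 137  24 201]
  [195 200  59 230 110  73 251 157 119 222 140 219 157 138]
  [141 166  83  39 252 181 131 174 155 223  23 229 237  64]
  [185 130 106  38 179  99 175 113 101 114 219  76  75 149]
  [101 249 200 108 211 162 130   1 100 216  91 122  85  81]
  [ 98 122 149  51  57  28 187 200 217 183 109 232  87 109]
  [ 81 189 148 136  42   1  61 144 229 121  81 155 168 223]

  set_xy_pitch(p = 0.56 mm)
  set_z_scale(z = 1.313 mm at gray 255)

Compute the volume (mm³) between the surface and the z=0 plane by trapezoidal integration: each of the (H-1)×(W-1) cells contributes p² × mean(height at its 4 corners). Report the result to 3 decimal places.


height_mm = gray/255 × 1.313; cell vol = 0.56² × mean(4 corners)
unit = 0.56² × 1.313 / (4×255) = 0.000403683 mm³ per gray-sum
row 0: Σ corner-gray over 13 cells = 7756  → 3.1310
row 1: Σ corner-gray over 13 cells = 8198  → 3.3094
row 2: Σ corner-gray over 13 cells = 7175  → 2.8964
row 3: Σ corner-gray over 13 cells = 6716  → 2.7111
row 4: Σ corner-gray over 13 cells = 6983  → 2.8189
row 5: Σ corner-gray over 13 cells = 6705  → 2.7067
Σ rows: total corner-gray = 43533  → 17.5735 mm³

17.574


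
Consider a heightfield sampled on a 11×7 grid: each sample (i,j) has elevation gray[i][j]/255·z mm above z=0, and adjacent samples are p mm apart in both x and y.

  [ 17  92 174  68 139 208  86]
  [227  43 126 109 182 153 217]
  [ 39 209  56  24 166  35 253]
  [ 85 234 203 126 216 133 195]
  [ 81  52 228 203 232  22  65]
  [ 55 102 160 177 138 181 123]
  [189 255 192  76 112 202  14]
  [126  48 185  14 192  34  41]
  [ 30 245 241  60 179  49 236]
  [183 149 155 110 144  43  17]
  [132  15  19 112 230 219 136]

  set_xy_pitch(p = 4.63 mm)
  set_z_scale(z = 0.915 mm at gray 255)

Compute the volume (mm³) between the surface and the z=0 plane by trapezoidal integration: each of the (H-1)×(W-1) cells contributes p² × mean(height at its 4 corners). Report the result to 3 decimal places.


616.423

height_mm = gray/255 × 0.915; cell vol = 4.63² × mean(4 corners)
unit = 4.63² × 0.915 / (4×255) = 0.0192302 mm³ per gray-sum
row 0: Σ corner-gray over 6 cells = 3135  → 60.2866
row 1: Σ corner-gray over 6 cells = 2942  → 56.5751
row 2: Σ corner-gray over 6 cells = 3376  → 64.9210
row 3: Σ corner-gray over 6 cells = 3724  → 71.6131
row 4: Σ corner-gray over 6 cells = 3314  → 63.7288
row 5: Σ corner-gray over 6 cells = 3571  → 68.6709
row 6: Σ corner-gray over 6 cells = 2990  → 57.4982
row 7: Σ corner-gray over 6 cells = 2927  → 56.2867
row 8: Σ corner-gray over 6 cells = 3216  → 61.8442
row 9: Σ corner-gray over 6 cells = 2860  → 54.9983
Σ rows: total corner-gray = 32055  → 616.4228 mm³


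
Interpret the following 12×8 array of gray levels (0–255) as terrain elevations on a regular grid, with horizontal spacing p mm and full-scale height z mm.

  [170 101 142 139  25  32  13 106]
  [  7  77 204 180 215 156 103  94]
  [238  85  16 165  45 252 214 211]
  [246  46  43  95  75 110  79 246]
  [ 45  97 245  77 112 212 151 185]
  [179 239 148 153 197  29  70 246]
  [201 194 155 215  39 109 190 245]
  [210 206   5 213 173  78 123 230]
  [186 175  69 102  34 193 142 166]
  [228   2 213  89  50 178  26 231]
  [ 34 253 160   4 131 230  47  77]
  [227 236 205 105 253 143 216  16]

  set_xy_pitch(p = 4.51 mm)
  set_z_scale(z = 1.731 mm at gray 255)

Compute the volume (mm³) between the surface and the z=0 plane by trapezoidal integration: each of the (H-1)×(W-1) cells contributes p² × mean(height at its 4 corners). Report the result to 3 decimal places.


height_mm = gray/255 × 1.731; cell vol = 4.51² × mean(4 corners)
unit = 4.51² × 1.731 / (4×255) = 0.0345183 mm³ per gray-sum
row 0: Σ corner-gray over 7 cells = 3151  → 108.7673
row 1: Σ corner-gray over 7 cells = 3974  → 137.1759
row 2: Σ corner-gray over 7 cells = 3391  → 117.0517
row 3: Σ corner-gray over 7 cells = 3406  → 117.5695
row 4: Σ corner-gray over 7 cells = 4115  → 142.0430
row 5: Σ corner-gray over 7 cells = 4347  → 150.0513
row 6: Σ corner-gray over 7 cells = 4286  → 147.9456
row 7: Σ corner-gray over 7 cells = 3818  → 131.7910
row 8: Σ corner-gray over 7 cells = 3357  → 115.8781
row 9: Σ corner-gray over 7 cells = 3336  → 115.1532
row 10: Σ corner-gray over 7 cells = 4320  → 149.1193
Σ rows: total corner-gray = 41501  → 1432.5459 mm³

1432.546


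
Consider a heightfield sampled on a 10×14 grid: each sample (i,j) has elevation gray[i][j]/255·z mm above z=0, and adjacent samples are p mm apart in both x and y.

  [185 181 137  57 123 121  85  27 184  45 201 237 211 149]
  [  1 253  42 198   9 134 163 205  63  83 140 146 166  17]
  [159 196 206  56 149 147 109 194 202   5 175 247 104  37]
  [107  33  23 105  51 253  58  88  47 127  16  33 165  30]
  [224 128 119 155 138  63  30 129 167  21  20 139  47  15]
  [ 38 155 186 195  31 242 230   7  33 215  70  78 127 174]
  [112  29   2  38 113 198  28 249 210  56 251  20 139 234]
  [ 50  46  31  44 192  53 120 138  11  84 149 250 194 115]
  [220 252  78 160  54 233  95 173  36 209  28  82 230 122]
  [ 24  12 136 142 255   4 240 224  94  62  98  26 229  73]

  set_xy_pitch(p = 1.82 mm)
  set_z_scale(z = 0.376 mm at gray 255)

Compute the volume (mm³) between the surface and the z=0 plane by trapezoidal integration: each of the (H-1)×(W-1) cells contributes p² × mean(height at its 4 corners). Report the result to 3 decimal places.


67.850

height_mm = gray/255 × 0.376; cell vol = 1.82² × mean(4 corners)
unit = 1.82² × 0.376 / (4×255) = 0.00122104 mm³ per gray-sum
row 0: Σ corner-gray over 13 cells = 6774  → 8.2713
row 1: Σ corner-gray over 13 cells = 6998  → 8.5448
row 2: Σ corner-gray over 13 cells = 5911  → 7.2176
row 3: Σ corner-gray over 13 cells = 4686  → 5.7218
row 4: Σ corner-gray over 13 cells = 5901  → 7.2054
row 5: Σ corner-gray over 13 cells = 6362  → 7.7683
row 6: Σ corner-gray over 13 cells = 5801  → 7.0833
row 7: Σ corner-gray over 13 cells = 6391  → 7.8037
row 8: Σ corner-gray over 13 cells = 6743  → 8.2335
Σ rows: total corner-gray = 55567  → 67.8496 mm³


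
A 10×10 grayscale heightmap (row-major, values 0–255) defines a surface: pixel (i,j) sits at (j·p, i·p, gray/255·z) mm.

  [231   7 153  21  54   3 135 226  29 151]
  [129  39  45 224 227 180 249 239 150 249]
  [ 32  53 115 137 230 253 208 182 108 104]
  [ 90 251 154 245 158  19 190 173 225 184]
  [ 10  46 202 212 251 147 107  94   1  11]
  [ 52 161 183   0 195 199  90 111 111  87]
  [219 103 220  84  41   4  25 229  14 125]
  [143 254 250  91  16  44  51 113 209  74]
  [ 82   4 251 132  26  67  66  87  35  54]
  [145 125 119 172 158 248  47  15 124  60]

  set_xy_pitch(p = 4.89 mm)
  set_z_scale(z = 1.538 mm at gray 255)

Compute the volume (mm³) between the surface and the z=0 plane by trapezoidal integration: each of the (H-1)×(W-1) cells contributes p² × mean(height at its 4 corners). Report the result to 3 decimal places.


1495.194

height_mm = gray/255 × 1.538; cell vol = 4.89² × mean(4 corners)
unit = 4.89² × 1.538 / (4×255) = 0.0360557 mm³ per gray-sum
row 0: Σ corner-gray over 9 cells = 4722  → 170.2550
row 1: Σ corner-gray over 9 cells = 5792  → 208.8346
row 2: Σ corner-gray over 9 cells = 5812  → 209.5557
row 3: Σ corner-gray over 9 cells = 5245  → 189.1121
row 4: Σ corner-gray over 9 cells = 4380  → 157.9239
row 5: Σ corner-gray over 9 cells = 4023  → 145.0521
row 6: Σ corner-gray over 9 cells = 4057  → 146.2780
row 7: Σ corner-gray over 9 cells = 3745  → 135.0286
row 8: Σ corner-gray over 9 cells = 3693  → 133.1537
Σ rows: total corner-gray = 41469  → 1495.1937 mm³


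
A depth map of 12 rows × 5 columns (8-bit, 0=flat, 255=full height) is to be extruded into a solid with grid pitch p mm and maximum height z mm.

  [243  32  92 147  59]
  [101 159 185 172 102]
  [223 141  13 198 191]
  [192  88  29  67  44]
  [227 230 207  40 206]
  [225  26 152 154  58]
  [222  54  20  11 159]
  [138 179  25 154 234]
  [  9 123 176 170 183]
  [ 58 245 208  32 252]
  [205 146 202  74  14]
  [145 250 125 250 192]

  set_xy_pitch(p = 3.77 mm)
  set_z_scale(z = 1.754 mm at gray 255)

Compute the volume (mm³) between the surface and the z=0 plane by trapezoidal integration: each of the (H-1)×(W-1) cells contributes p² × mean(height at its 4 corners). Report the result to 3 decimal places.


567.927

height_mm = gray/255 × 1.754; cell vol = 3.77² × mean(4 corners)
unit = 3.77² × 1.754 / (4×255) = 0.0244406 mm³ per gray-sum
row 0: Σ corner-gray over 4 cells = 2079  → 50.8120
row 1: Σ corner-gray over 4 cells = 2353  → 57.5088
row 2: Σ corner-gray over 4 cells = 1722  → 42.0867
row 3: Σ corner-gray over 4 cells = 1991  → 48.6613
row 4: Σ corner-gray over 4 cells = 2334  → 57.0444
row 5: Σ corner-gray over 4 cells = 1498  → 36.6120
row 6: Σ corner-gray over 4 cells = 1639  → 40.0582
row 7: Σ corner-gray over 4 cells = 2218  → 54.2093
row 8: Σ corner-gray over 4 cells = 2410  → 58.9019
row 9: Σ corner-gray over 4 cells = 2343  → 57.2644
row 10: Σ corner-gray over 4 cells = 2650  → 64.7676
Σ rows: total corner-gray = 23237  → 567.9266 mm³


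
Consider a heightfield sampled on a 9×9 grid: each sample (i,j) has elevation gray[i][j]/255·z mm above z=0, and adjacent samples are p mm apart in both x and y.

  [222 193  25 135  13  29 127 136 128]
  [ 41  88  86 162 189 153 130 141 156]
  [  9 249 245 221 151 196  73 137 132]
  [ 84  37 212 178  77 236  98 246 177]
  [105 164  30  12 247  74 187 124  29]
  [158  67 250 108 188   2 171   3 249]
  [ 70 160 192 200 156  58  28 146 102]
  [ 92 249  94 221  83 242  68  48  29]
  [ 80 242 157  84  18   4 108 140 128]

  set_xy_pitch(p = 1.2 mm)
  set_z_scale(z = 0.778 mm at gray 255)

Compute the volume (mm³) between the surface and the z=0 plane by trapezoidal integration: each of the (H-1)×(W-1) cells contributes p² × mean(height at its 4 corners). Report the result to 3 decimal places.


37.074

height_mm = gray/255 × 0.778; cell vol = 1.2² × mean(4 corners)
unit = 1.2² × 0.778 / (4×255) = 0.00109835 mm³ per gray-sum
row 0: Σ corner-gray over 8 cells = 3761  → 4.1309
row 1: Σ corner-gray over 8 cells = 4780  → 5.2501
row 2: Σ corner-gray over 8 cells = 5114  → 5.6170
row 3: Σ corner-gray over 8 cells = 4239  → 4.6559
row 4: Σ corner-gray over 8 cells = 3795  → 4.1682
row 5: Σ corner-gray over 8 cells = 4037  → 4.4341
row 6: Σ corner-gray over 8 cells = 4183  → 4.5944
row 7: Σ corner-gray over 8 cells = 3845  → 4.2232
Σ rows: total corner-gray = 33754  → 37.0738 mm³


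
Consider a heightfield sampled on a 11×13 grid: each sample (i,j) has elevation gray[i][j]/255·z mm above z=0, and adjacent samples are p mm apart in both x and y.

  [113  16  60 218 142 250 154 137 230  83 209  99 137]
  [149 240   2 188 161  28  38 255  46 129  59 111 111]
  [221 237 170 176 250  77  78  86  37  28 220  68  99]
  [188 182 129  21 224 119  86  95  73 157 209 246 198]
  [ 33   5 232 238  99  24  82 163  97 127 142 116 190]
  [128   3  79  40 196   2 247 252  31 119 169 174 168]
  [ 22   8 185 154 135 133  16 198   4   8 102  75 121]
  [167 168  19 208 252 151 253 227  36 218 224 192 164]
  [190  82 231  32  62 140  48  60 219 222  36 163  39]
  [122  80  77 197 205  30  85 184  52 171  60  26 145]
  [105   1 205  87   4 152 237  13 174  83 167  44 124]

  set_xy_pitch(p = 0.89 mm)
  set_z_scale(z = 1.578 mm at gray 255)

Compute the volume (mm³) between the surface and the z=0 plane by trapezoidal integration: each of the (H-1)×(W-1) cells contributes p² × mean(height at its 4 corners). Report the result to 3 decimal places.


73.622

height_mm = gray/255 × 1.578; cell vol = 0.89² × mean(4 corners)
unit = 0.89² × 1.578 / (4×255) = 0.00122543 mm³ per gray-sum
row 0: Σ corner-gray over 12 cells = 6220  → 7.6221
row 1: Σ corner-gray over 12 cells = 5948  → 7.2888
row 2: Σ corner-gray over 12 cells = 6642  → 8.1393
row 3: Σ corner-gray over 12 cells = 6341  → 7.7704
row 4: Σ corner-gray over 12 cells = 5793  → 7.0989
row 5: Σ corner-gray over 12 cells = 5099  → 6.2484
row 6: Σ corner-gray over 12 cells = 6406  → 7.8501
row 7: Σ corner-gray over 12 cells = 7046  → 8.6343
row 8: Σ corner-gray over 12 cells = 5420  → 6.6418
row 9: Σ corner-gray over 12 cells = 5164  → 6.3281
Σ rows: total corner-gray = 60079  → 73.6223 mm³


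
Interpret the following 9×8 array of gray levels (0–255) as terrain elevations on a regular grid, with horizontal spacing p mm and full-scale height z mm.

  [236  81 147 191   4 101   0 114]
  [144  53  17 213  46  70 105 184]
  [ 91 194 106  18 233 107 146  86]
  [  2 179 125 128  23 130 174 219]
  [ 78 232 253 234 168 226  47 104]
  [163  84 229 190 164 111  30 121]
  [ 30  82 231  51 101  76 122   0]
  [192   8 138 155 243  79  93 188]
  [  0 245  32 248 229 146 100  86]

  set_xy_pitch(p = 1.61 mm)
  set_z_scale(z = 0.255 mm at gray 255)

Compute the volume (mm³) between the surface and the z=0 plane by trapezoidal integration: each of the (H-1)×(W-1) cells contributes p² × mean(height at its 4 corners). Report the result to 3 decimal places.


18.368

height_mm = gray/255 × 0.255; cell vol = 1.61² × mean(4 corners)
unit = 1.61² × 0.255 / (4×255) = 0.000648025 mm³ per gray-sum
row 0: Σ corner-gray over 7 cells = 2734  → 1.7717
row 1: Σ corner-gray over 7 cells = 3121  → 2.0225
row 2: Σ corner-gray over 7 cells = 3524  → 2.2836
row 3: Σ corner-gray over 7 cells = 4241  → 2.7483
row 4: Σ corner-gray over 7 cells = 4402  → 2.8526
row 5: Σ corner-gray over 7 cells = 3256  → 2.1100
row 6: Σ corner-gray over 7 cells = 3168  → 2.0529
row 7: Σ corner-gray over 7 cells = 3898  → 2.5260
Σ rows: total corner-gray = 28344  → 18.3676 mm³


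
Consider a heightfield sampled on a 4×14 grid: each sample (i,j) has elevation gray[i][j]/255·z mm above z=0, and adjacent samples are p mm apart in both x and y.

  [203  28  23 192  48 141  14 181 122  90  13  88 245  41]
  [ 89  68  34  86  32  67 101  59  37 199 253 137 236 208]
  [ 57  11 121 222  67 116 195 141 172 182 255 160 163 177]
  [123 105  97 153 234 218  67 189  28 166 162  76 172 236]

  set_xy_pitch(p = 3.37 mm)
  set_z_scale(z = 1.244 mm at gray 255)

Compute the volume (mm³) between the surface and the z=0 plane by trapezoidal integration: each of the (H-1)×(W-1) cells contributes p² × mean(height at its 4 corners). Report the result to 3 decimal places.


274.595

height_mm = gray/255 × 1.244; cell vol = 3.37² × mean(4 corners)
unit = 3.37² × 1.244 / (4×255) = 0.013851 mm³ per gray-sum
row 0: Σ corner-gray over 13 cells = 5529  → 76.5820
row 1: Σ corner-gray over 13 cells = 6759  → 93.6187
row 2: Σ corner-gray over 13 cells = 7537  → 104.3947
Σ rows: total corner-gray = 19825  → 274.5954 mm³


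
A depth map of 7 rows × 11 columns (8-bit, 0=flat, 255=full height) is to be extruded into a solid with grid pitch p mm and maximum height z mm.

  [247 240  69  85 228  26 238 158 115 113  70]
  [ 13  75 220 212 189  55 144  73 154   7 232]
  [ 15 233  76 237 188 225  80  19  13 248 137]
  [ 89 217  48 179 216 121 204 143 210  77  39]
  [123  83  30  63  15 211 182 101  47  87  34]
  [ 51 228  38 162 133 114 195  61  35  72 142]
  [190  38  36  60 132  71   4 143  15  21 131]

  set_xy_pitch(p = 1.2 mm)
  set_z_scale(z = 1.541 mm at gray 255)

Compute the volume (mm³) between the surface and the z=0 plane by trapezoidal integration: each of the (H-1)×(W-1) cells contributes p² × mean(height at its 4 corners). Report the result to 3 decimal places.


62.768

height_mm = gray/255 × 1.541; cell vol = 1.2² × mean(4 corners)
unit = 1.2² × 1.541 / (4×255) = 0.00217553 mm³ per gray-sum
row 0: Σ corner-gray over 10 cells = 5364  → 11.6695
row 1: Σ corner-gray over 10 cells = 5293  → 11.5151
row 2: Σ corner-gray over 10 cells = 5748  → 12.5049
row 3: Σ corner-gray over 10 cells = 4753  → 10.3403
row 4: Σ corner-gray over 10 cells = 4064  → 8.8414
row 5: Σ corner-gray over 10 cells = 3630  → 7.8972
Σ rows: total corner-gray = 28852  → 62.7684 mm³


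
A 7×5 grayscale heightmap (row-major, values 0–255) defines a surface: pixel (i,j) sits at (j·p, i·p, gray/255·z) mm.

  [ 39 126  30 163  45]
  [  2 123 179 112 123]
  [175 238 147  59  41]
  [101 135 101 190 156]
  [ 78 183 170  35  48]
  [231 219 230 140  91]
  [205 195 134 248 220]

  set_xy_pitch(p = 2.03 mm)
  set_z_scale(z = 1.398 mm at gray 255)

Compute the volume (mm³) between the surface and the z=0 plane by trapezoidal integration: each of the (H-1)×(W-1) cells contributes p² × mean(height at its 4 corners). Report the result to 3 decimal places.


75.893

height_mm = gray/255 × 1.398; cell vol = 2.03² × mean(4 corners)
unit = 2.03² × 1.398 / (4×255) = 0.00564806 mm³ per gray-sum
row 0: Σ corner-gray over 4 cells = 1675  → 9.4605
row 1: Σ corner-gray over 4 cells = 2057  → 11.6181
row 2: Σ corner-gray over 4 cells = 2213  → 12.4992
row 3: Σ corner-gray over 4 cells = 2011  → 11.3582
row 4: Σ corner-gray over 4 cells = 2402  → 13.5666
row 5: Σ corner-gray over 4 cells = 3079  → 17.3904
Σ rows: total corner-gray = 13437  → 75.8929 mm³


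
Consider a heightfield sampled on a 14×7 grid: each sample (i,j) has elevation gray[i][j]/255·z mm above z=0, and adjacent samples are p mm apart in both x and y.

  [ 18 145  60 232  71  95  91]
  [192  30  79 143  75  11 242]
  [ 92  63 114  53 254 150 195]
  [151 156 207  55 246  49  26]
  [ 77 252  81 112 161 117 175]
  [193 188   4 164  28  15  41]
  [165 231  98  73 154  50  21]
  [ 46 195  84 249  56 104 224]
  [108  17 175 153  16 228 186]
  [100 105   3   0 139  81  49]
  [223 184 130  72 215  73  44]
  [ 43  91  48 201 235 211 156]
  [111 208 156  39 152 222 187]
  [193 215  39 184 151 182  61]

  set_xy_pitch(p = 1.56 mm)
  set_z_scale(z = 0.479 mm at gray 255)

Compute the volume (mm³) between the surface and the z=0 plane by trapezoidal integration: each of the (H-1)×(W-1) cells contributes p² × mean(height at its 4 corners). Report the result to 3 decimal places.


height_mm = gray/255 × 0.479; cell vol = 1.56² × mean(4 corners)
unit = 1.56² × 0.479 / (4×255) = 0.00114284 mm³ per gray-sum
row 0: Σ corner-gray over 6 cells = 2425  → 2.7714
row 1: Σ corner-gray over 6 cells = 2665  → 3.0457
row 2: Σ corner-gray over 6 cells = 3158  → 3.6091
row 3: Σ corner-gray over 6 cells = 3301  → 3.7725
row 4: Σ corner-gray over 6 cells = 2730  → 3.1199
row 5: Σ corner-gray over 6 cells = 2430  → 2.7771
row 6: Σ corner-gray over 6 cells = 3044  → 3.4788
row 7: Σ corner-gray over 6 cells = 3118  → 3.5634
row 8: Σ corner-gray over 6 cells = 2277  → 2.6022
row 9: Σ corner-gray over 6 cells = 2420  → 2.7657
row 10: Σ corner-gray over 6 cells = 3386  → 3.8696
row 11: Σ corner-gray over 6 cells = 3623  → 4.1405
row 12: Σ corner-gray over 6 cells = 3648  → 4.1691
Σ rows: total corner-gray = 38225  → 43.6850 mm³

43.685


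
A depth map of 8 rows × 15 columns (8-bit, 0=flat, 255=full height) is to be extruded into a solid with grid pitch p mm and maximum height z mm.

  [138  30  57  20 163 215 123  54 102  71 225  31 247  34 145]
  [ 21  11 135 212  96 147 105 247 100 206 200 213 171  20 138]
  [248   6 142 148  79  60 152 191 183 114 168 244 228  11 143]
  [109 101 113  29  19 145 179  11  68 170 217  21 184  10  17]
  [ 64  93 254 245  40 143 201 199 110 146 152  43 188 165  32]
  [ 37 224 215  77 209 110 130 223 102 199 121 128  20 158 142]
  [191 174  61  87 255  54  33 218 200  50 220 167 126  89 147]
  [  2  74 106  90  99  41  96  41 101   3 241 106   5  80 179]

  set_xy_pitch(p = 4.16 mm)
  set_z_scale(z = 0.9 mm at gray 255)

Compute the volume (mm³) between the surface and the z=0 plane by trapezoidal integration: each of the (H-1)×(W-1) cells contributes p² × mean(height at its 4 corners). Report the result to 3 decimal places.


height_mm = gray/255 × 0.9; cell vol = 4.16² × mean(4 corners)
unit = 4.16² × 0.9 / (4×255) = 0.0152696 mm³ per gray-sum
row 0: Σ corner-gray over 14 cells = 6912  → 105.5438
row 1: Σ corner-gray over 14 cells = 7728  → 118.0038
row 2: Σ corner-gray over 14 cells = 6503  → 99.2985
row 3: Σ corner-gray over 14 cells = 6714  → 102.5204
row 4: Σ corner-gray over 14 cells = 8065  → 123.1497
row 5: Σ corner-gray over 14 cells = 7817  → 119.3628
row 6: Σ corner-gray over 14 cells = 6153  → 93.9541
Σ rows: total corner-gray = 49892  → 761.8332 mm³

761.833


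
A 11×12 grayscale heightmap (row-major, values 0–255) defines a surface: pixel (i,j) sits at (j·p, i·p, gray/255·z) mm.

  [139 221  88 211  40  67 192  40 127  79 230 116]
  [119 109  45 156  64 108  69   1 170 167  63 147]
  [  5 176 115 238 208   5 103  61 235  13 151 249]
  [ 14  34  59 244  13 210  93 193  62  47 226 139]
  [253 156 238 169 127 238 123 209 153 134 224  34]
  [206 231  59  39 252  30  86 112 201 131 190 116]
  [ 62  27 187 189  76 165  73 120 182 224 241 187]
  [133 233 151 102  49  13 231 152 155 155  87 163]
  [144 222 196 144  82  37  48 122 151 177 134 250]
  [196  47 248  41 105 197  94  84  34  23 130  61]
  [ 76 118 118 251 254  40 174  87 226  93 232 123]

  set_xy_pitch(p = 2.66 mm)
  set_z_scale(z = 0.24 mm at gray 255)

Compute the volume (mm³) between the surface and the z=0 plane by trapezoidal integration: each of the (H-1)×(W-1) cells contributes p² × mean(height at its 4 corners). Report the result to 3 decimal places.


96.325

height_mm = gray/255 × 0.24; cell vol = 2.66² × mean(4 corners)
unit = 2.66² × 0.24 / (4×255) = 0.00166485 mm³ per gray-sum
row 0: Σ corner-gray over 11 cells = 5015  → 8.3492
row 1: Σ corner-gray over 11 cells = 5034  → 8.3808
row 2: Σ corner-gray over 11 cells = 5379  → 8.9552
row 3: Σ corner-gray over 11 cells = 6344  → 10.5618
row 4: Σ corner-gray over 11 cells = 6813  → 11.3426
row 5: Σ corner-gray over 11 cells = 6201  → 10.3237
row 6: Σ corner-gray over 11 cells = 6169  → 10.2704
row 7: Σ corner-gray over 11 cells = 5972  → 9.9425
row 8: Σ corner-gray over 11 cells = 5283  → 8.7954
row 9: Σ corner-gray over 11 cells = 5648  → 9.4031
Σ rows: total corner-gray = 57858  → 96.3247 mm³


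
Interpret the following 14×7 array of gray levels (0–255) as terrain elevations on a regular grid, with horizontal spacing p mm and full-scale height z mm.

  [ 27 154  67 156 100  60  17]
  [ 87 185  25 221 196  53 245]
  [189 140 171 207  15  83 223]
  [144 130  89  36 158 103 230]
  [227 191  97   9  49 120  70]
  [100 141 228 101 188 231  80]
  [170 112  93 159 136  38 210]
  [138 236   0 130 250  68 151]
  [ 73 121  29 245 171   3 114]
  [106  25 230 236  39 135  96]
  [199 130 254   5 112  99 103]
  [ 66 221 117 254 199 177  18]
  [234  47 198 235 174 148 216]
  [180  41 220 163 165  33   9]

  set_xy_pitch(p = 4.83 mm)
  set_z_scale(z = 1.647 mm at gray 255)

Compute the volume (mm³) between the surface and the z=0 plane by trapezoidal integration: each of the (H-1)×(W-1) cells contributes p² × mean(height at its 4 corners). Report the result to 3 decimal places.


height_mm = gray/255 × 1.647; cell vol = 4.83² × mean(4 corners)
unit = 4.83² × 1.647 / (4×255) = 0.0376693 mm³ per gray-sum
row 0: Σ corner-gray over 6 cells = 2810  → 105.8508
row 1: Σ corner-gray over 6 cells = 3336  → 125.6648
row 2: Σ corner-gray over 6 cells = 3050  → 114.8914
row 3: Σ corner-gray over 6 cells = 2635  → 99.2586
row 4: Σ corner-gray over 6 cells = 3187  → 120.0521
row 5: Σ corner-gray over 6 cells = 3414  → 128.6030
row 6: Σ corner-gray over 6 cells = 3113  → 117.2646
row 7: Σ corner-gray over 6 cells = 2982  → 112.3299
row 8: Σ corner-gray over 6 cells = 2857  → 107.6212
row 9: Σ corner-gray over 6 cells = 3034  → 114.2887
row 10: Σ corner-gray over 6 cells = 3522  → 132.6713
row 11: Σ corner-gray over 6 cells = 4074  → 153.4648
row 12: Σ corner-gray over 6 cells = 3487  → 131.3529
Σ rows: total corner-gray = 41501  → 1563.3141 mm³

1563.314


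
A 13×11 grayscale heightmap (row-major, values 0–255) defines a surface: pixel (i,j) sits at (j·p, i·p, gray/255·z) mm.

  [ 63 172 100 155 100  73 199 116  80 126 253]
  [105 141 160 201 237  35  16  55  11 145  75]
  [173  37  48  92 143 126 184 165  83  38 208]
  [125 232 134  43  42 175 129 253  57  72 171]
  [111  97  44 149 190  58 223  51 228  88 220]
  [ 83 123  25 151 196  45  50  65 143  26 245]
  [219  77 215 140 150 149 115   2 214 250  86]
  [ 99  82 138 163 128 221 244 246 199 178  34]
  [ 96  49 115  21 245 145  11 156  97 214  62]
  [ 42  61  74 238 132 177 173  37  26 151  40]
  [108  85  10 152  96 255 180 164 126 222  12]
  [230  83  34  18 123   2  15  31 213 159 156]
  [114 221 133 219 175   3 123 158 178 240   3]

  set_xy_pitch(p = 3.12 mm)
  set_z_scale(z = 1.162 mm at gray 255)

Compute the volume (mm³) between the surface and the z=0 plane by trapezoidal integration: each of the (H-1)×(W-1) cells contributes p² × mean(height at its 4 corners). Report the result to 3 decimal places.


654.319

height_mm = gray/255 × 1.162; cell vol = 3.12² × mean(4 corners)
unit = 3.12² × 1.162 / (4×255) = 0.0110896 mm³ per gray-sum
row 0: Σ corner-gray over 10 cells = 4740  → 52.5646
row 1: Σ corner-gray over 10 cells = 4395  → 48.7387
row 2: Σ corner-gray over 10 cells = 4783  → 53.0415
row 3: Σ corner-gray over 10 cells = 5157  → 57.1890
row 4: Σ corner-gray over 10 cells = 4563  → 50.6018
row 5: Σ corner-gray over 10 cells = 4905  → 54.3944
row 6: Σ corner-gray over 10 cells = 6260  → 69.4208
row 7: Σ corner-gray over 10 cells = 5595  → 62.0462
row 8: Σ corner-gray over 10 cells = 4484  → 49.7257
row 9: Σ corner-gray over 10 cells = 4920  → 54.5607
row 10: Σ corner-gray over 10 cells = 4442  → 49.2599
row 11: Σ corner-gray over 10 cells = 4759  → 52.7753
Σ rows: total corner-gray = 59003  → 654.3186 mm³


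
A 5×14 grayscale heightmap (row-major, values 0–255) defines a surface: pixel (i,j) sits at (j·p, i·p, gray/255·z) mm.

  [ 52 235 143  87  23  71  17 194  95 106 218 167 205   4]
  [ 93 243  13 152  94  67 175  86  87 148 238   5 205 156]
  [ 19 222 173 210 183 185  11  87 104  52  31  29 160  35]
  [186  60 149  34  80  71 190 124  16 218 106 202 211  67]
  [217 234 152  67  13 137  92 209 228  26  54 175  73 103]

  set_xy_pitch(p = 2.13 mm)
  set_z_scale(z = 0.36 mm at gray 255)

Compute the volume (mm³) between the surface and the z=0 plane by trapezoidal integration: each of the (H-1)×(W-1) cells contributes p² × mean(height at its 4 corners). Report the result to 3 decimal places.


40.374

height_mm = gray/255 × 0.36; cell vol = 2.13² × mean(4 corners)
unit = 2.13² × 0.36 / (4×255) = 0.00160126 mm³ per gray-sum
row 0: Σ corner-gray over 13 cells = 6453  → 10.3329
row 1: Σ corner-gray over 13 cells = 6223  → 9.9646
row 2: Σ corner-gray over 13 cells = 6123  → 9.8045
row 3: Σ corner-gray over 13 cells = 6415  → 10.2721
Σ rows: total corner-gray = 25214  → 40.3741 mm³


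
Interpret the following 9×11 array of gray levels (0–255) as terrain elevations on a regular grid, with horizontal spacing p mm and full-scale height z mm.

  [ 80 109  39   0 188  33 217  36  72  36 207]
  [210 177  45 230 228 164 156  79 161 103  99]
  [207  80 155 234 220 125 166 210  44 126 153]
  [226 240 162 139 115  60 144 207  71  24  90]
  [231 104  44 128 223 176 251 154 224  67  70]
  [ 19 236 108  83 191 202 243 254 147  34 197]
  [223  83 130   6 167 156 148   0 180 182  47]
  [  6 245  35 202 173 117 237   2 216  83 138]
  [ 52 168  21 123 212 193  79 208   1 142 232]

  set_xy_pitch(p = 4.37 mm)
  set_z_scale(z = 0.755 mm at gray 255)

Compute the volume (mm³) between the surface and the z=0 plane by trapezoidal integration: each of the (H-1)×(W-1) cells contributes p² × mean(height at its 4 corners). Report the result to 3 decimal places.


629.607

height_mm = gray/255 × 0.755; cell vol = 4.37² × mean(4 corners)
unit = 4.37² × 0.755 / (4×255) = 0.0141355 mm³ per gray-sum
row 0: Σ corner-gray over 10 cells = 4742  → 67.0303
row 1: Σ corner-gray over 10 cells = 6075  → 85.8729
row 2: Σ corner-gray over 10 cells = 5720  → 80.8548
row 3: Σ corner-gray over 10 cells = 5683  → 80.3318
row 4: Σ corner-gray over 10 cells = 6255  → 88.4172
row 5: Σ corner-gray over 10 cells = 5586  → 78.9606
row 6: Σ corner-gray over 10 cells = 5138  → 72.6279
row 7: Σ corner-gray over 10 cells = 5342  → 75.5116
Σ rows: total corner-gray = 44541  → 629.6071 mm³


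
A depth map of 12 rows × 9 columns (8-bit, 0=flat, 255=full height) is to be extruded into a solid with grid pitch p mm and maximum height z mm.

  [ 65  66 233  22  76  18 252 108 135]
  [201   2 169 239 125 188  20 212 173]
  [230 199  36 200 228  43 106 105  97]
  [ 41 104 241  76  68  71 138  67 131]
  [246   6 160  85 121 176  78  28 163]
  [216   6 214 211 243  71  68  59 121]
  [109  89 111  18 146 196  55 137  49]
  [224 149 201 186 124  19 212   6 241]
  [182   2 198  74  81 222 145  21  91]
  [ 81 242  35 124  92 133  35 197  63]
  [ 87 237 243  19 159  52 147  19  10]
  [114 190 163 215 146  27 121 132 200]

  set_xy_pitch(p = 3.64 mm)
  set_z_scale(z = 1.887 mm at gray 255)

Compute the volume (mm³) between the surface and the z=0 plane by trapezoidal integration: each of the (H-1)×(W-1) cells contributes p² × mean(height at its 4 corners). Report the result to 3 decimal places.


1047.142

height_mm = gray/255 × 1.887; cell vol = 3.64² × mean(4 corners)
unit = 3.64² × 1.887 / (4×255) = 0.0245118 mm³ per gray-sum
row 0: Σ corner-gray over 8 cells = 4034  → 98.8804
row 1: Σ corner-gray over 8 cells = 4445  → 108.9548
row 2: Σ corner-gray over 8 cells = 3863  → 94.6889
row 3: Σ corner-gray over 8 cells = 3419  → 83.8057
row 4: Σ corner-gray over 8 cells = 3798  → 93.0957
row 5: Σ corner-gray over 8 cells = 3743  → 91.7475
row 6: Σ corner-gray over 8 cells = 3921  → 96.1106
row 7: Σ corner-gray over 8 cells = 4018  → 98.4883
row 8: Σ corner-gray over 8 cells = 3619  → 88.7081
row 9: Σ corner-gray over 8 cells = 3709  → 90.9141
row 10: Σ corner-gray over 8 cells = 4151  → 101.7483
Σ rows: total corner-gray = 42720  → 1047.1424 mm³


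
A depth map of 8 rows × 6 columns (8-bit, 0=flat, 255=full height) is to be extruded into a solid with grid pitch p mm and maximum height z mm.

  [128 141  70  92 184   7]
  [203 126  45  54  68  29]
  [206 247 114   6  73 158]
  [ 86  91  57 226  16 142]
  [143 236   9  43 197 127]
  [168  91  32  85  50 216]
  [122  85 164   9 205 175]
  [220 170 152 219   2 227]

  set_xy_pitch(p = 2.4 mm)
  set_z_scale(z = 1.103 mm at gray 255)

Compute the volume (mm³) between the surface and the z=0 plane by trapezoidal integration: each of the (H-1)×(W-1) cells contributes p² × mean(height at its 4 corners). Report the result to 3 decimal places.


height_mm = gray/255 × 1.103; cell vol = 2.4² × mean(4 corners)
unit = 2.4² × 1.103 / (4×255) = 0.00622871 mm³ per gray-sum
row 0: Σ corner-gray over 5 cells = 1927  → 12.0027
row 1: Σ corner-gray over 5 cells = 2062  → 12.8436
row 2: Σ corner-gray over 5 cells = 2252  → 14.0270
row 3: Σ corner-gray over 5 cells = 2248  → 14.0021
row 4: Σ corner-gray over 5 cells = 2140  → 13.3294
row 5: Σ corner-gray over 5 cells = 2123  → 13.2235
row 6: Σ corner-gray over 5 cells = 2756  → 17.1663
Σ rows: total corner-gray = 15508  → 96.5948 mm³

96.595


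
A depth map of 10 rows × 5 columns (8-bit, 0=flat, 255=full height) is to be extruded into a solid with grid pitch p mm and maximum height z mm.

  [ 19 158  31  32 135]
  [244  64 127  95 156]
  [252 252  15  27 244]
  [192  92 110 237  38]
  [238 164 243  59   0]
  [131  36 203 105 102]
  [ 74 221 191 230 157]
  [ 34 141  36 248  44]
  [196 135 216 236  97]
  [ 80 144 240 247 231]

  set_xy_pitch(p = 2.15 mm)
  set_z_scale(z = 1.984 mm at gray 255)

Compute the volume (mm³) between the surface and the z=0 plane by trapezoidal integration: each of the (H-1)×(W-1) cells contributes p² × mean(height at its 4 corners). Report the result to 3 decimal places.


184.311

height_mm = gray/255 × 1.984; cell vol = 2.15² × mean(4 corners)
unit = 2.15² × 1.984 / (4×255) = 0.00899122 mm³ per gray-sum
row 0: Σ corner-gray over 4 cells = 1568  → 14.0982
row 1: Σ corner-gray over 4 cells = 2056  → 18.4859
row 2: Σ corner-gray over 4 cells = 2192  → 19.7087
row 3: Σ corner-gray over 4 cells = 2278  → 20.4820
row 4: Σ corner-gray over 4 cells = 2091  → 18.8006
row 5: Σ corner-gray over 4 cells = 2436  → 21.9026
row 6: Σ corner-gray over 4 cells = 2443  → 21.9655
row 7: Σ corner-gray over 4 cells = 2395  → 21.5340
row 8: Σ corner-gray over 4 cells = 3040  → 27.3333
Σ rows: total corner-gray = 20499  → 184.3109 mm³


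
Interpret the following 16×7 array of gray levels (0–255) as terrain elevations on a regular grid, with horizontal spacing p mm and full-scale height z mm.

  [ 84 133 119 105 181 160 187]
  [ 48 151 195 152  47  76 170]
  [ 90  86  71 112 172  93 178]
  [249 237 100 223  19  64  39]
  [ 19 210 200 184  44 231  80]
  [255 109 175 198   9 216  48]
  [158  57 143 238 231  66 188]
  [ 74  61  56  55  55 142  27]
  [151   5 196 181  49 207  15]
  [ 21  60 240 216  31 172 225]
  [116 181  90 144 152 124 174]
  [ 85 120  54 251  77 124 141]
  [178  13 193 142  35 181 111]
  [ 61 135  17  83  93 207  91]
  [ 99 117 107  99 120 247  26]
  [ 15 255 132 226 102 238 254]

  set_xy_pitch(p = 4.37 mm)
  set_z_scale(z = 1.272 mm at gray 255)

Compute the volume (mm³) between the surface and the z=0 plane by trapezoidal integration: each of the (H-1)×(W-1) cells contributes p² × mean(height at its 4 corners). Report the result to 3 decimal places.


height_mm = gray/255 × 1.272; cell vol = 4.37² × mean(4 corners)
unit = 4.37² × 1.272 / (4×255) = 0.023815 mm³ per gray-sum
row 0: Σ corner-gray over 6 cells = 3127  → 74.4694
row 1: Σ corner-gray over 6 cells = 2796  → 66.5866
row 2: Σ corner-gray over 6 cells = 2910  → 69.3015
row 3: Σ corner-gray over 6 cells = 3411  → 81.2328
row 4: Σ corner-gray over 6 cells = 3554  → 84.6384
row 5: Σ corner-gray over 6 cells = 3533  → 84.1382
row 6: Σ corner-gray over 6 cells = 2655  → 63.2287
row 7: Σ corner-gray over 6 cells = 2281  → 54.3219
row 8: Σ corner-gray over 6 cells = 3126  → 74.4456
row 9: Σ corner-gray over 6 cells = 3356  → 79.9230
row 10: Σ corner-gray over 6 cells = 3150  → 75.0171
row 11: Σ corner-gray over 6 cells = 2895  → 68.9443
row 12: Σ corner-gray over 6 cells = 2639  → 62.8477
row 13: Σ corner-gray over 6 cells = 2727  → 64.9434
row 14: Σ corner-gray over 6 cells = 3680  → 87.6390
Σ rows: total corner-gray = 45840  → 1091.6777 mm³

1091.678
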